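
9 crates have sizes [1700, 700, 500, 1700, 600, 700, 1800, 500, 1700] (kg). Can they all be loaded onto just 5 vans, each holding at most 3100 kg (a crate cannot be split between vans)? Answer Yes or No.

A valid assignment using 4 vans:
  van 1: 1800 + 700 + 600 = 3100
  van 2: 1700 + 700 + 500 = 2900
  van 3: 1700 + 500 = 2200
  van 4: 1700 = 1700
That uses only 4 ≤ 5, so 5 vans are enough.

Yes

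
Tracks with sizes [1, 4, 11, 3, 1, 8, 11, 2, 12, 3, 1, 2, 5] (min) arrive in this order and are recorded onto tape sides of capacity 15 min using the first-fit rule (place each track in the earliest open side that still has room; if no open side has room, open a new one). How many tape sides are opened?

  1 → side 1 (new)  [load 1/15]
  4 → side 1  [load 5/15]
  11 → side 2 (new)  [load 11/15]
  3 → side 1  [load 8/15]
  1 → side 1  [load 9/15]
  8 → side 3 (new)  [load 8/15]
  11 → side 4 (new)  [load 11/15]
  2 → side 1  [load 11/15]
  12 → side 5 (new)  [load 12/15]
  3 → side 1  [load 14/15]
  1 → side 1  [load 15/15]
  2 → side 2  [load 13/15]
  5 → side 3  [load 13/15]
5 tape sides opened.

5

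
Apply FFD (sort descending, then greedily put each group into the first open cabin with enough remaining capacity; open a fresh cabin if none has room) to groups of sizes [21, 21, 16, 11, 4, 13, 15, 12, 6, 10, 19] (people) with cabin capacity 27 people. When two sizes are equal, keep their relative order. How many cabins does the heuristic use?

6

Sorted descending: 21, 21, 19, 16, 15, 13, 12, 11, 10, 6, 4.
  21 → cabin 1 (new)  [load 21/27]
  21 → cabin 2 (new)  [load 21/27]
  19 → cabin 3 (new)  [load 19/27]
  16 → cabin 4 (new)  [load 16/27]
  15 → cabin 5 (new)  [load 15/27]
  13 → cabin 6 (new)  [load 13/27]
  12 → cabin 5  [load 27/27]
  11 → cabin 4  [load 27/27]
  10 → cabin 6  [load 23/27]
  6 → cabin 1  [load 27/27]
  4 → cabin 2  [load 25/27]
6 cabins opened.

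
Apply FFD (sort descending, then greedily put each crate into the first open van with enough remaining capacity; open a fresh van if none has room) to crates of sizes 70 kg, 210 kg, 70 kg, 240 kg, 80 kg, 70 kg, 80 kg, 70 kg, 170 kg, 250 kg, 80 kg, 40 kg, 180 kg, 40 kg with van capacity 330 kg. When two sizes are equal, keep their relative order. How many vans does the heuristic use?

6

Sorted descending: 250, 240, 210, 180, 170, 80, 80, 80, 70, 70, 70, 70, 40, 40.
  250 → van 1 (new)  [load 250/330]
  240 → van 2 (new)  [load 240/330]
  210 → van 3 (new)  [load 210/330]
  180 → van 4 (new)  [load 180/330]
  170 → van 5 (new)  [load 170/330]
  80 → van 1  [load 330/330]
  80 → van 2  [load 320/330]
  80 → van 3  [load 290/330]
  70 → van 4  [load 250/330]
  70 → van 4  [load 320/330]
  70 → van 5  [load 240/330]
  70 → van 5  [load 310/330]
  40 → van 3  [load 330/330]
  40 → van 6 (new)  [load 40/330]
6 vans opened.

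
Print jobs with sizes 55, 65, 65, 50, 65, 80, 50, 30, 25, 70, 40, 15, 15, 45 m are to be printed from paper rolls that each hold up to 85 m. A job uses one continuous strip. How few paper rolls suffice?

9

Total = 80 + 70 + 65 + 65 + 65 + 55 + 50 + 50 + 45 + 40 + 30 + 25 + 15 + 15 = 670 m.
Lower bound: ⌈670/85⌉ = 8 paper rolls.
Also, 9 print jobs each exceed 85/2 m, and no two of those can share a roll, so at least 9 paper rolls are needed.
A packing using 9 paper rolls:
  roll 1: 80 = 80
  roll 2: 70 + 15 = 85
  roll 3: 65 + 15 = 80
  roll 4: 65 = 65
  roll 5: 65 = 65
  roll 6: 55 + 30 = 85
  roll 7: 50 + 25 = 75
  roll 8: 50 = 50
  roll 9: 45 + 40 = 85
This matches the lower bound, so 9 is optimal.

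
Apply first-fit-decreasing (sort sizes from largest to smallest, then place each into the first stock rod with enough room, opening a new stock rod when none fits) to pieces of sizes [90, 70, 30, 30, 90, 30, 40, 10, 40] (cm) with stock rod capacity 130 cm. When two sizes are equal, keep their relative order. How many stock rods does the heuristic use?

Sorted descending: 90, 90, 70, 40, 40, 30, 30, 30, 10.
  90 → stock rod 1 (new)  [load 90/130]
  90 → stock rod 2 (new)  [load 90/130]
  70 → stock rod 3 (new)  [load 70/130]
  40 → stock rod 1  [load 130/130]
  40 → stock rod 2  [load 130/130]
  30 → stock rod 3  [load 100/130]
  30 → stock rod 3  [load 130/130]
  30 → stock rod 4 (new)  [load 30/130]
  10 → stock rod 4  [load 40/130]
4 stock rods opened.

4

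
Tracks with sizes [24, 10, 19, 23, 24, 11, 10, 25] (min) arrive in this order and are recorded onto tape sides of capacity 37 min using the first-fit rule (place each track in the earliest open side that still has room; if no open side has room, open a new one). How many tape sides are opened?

  24 → side 1 (new)  [load 24/37]
  10 → side 1  [load 34/37]
  19 → side 2 (new)  [load 19/37]
  23 → side 3 (new)  [load 23/37]
  24 → side 4 (new)  [load 24/37]
  11 → side 2  [load 30/37]
  10 → side 3  [load 33/37]
  25 → side 5 (new)  [load 25/37]
5 tape sides opened.

5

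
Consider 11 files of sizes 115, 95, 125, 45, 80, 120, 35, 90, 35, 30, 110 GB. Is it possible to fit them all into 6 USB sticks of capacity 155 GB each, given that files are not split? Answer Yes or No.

No

Total = 880 GB; ⌈880/155⌉ = 6.
7 files each exceed half the capacity and cannot share a USB stick, forcing at least 7 USB sticks.
At least 7 USB sticks are required, but only 6 are allowed.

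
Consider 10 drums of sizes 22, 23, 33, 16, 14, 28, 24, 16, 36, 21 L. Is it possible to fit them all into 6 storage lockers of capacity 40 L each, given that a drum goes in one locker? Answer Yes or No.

No

Total = 233 L; ⌈233/40⌉ = 6.
7 drums each exceed half the capacity and cannot share a locker, forcing at least 7 storage lockers.
At least 7 storage lockers are required, but only 6 are allowed.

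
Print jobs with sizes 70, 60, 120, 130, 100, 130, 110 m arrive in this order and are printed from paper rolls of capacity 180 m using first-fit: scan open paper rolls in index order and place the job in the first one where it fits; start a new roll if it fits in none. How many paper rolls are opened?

6

  70 → roll 1 (new)  [load 70/180]
  60 → roll 1  [load 130/180]
  120 → roll 2 (new)  [load 120/180]
  130 → roll 3 (new)  [load 130/180]
  100 → roll 4 (new)  [load 100/180]
  130 → roll 5 (new)  [load 130/180]
  110 → roll 6 (new)  [load 110/180]
6 paper rolls opened.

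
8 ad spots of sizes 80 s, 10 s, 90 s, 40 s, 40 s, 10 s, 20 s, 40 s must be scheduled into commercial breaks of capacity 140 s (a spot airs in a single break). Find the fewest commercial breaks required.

3

Total = 90 + 80 + 40 + 40 + 40 + 20 + 10 + 10 = 330 s.
Lower bound: ⌈330/140⌉ = 3 commercial breaks.
A packing using 3 commercial breaks:
  break 1: 90 + 40 + 10 = 140
  break 2: 80 + 40 + 20 = 140
  break 3: 40 + 10 = 50
This matches the lower bound, so 3 is optimal.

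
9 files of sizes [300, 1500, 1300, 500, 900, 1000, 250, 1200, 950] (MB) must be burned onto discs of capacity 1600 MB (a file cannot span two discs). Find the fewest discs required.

6

Total = 1500 + 1300 + 1200 + 1000 + 950 + 900 + 500 + 300 + 250 = 7900 MB.
Lower bound: ⌈7900/1600⌉ = 5 discs.
Also, 6 files each exceed 800 MB, and no two of those can share a disc, so at least 6 discs are needed.
A packing using 6 discs:
  disc 1: 1500 = 1500
  disc 2: 1300 + 300 = 1600
  disc 3: 1200 + 250 = 1450
  disc 4: 1000 + 500 = 1500
  disc 5: 950 = 950
  disc 6: 900 = 900
This matches the lower bound, so 6 is optimal.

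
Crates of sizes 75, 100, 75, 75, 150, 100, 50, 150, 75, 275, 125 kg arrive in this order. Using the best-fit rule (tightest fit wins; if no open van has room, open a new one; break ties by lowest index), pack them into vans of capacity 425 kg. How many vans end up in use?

  75 → van 1 (new)  [load 75/425]
  100 → van 1  [load 175/425]
  75 → van 1  [load 250/425]
  75 → van 1  [load 325/425]
  150 → van 2 (new)  [load 150/425]
  100 → van 1  [load 425/425]
  50 → van 2  [load 200/425]
  150 → van 2  [load 350/425]
  75 → van 2  [load 425/425]
  275 → van 3 (new)  [load 275/425]
  125 → van 3  [load 400/425]
3 vans opened.

3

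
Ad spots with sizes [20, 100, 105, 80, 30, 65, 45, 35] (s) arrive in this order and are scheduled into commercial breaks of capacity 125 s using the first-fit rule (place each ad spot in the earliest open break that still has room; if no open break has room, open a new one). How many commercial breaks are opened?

5

  20 → break 1 (new)  [load 20/125]
  100 → break 1  [load 120/125]
  105 → break 2 (new)  [load 105/125]
  80 → break 3 (new)  [load 80/125]
  30 → break 3  [load 110/125]
  65 → break 4 (new)  [load 65/125]
  45 → break 4  [load 110/125]
  35 → break 5 (new)  [load 35/125]
5 commercial breaks opened.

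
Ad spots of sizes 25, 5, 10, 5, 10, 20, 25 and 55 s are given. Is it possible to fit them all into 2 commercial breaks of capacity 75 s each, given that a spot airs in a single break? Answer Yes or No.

No

Total = 155 s; ⌈155/75⌉ = 3.
At least 3 commercial breaks are required, but only 2 are allowed.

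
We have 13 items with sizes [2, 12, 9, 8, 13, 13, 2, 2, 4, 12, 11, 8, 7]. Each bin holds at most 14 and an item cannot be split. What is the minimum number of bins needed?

Total = 13 + 13 + 12 + 12 + 11 + 9 + 8 + 8 + 7 + 4 + 2 + 2 + 2 = 103.
Lower bound: ⌈103/14⌉ = 8 bins.
A packing using 9 bins:
  bin 1: 13 = 13
  bin 2: 13 = 13
  bin 3: 12 + 2 = 14
  bin 4: 12 + 2 = 14
  bin 5: 11 + 2 = 13
  bin 6: 9 + 4 = 13
  bin 7: 8 = 8
  bin 8: 8 = 8
  bin 9: 7 = 7
No arrangement into 8 bins stays within capacity, so 9 is optimal.

9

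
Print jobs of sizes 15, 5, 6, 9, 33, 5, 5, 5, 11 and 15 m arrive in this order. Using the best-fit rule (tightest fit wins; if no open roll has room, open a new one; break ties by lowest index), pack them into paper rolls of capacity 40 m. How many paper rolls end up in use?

3

  15 → roll 1 (new)  [load 15/40]
  5 → roll 1  [load 20/40]
  6 → roll 1  [load 26/40]
  9 → roll 1  [load 35/40]
  33 → roll 2 (new)  [load 33/40]
  5 → roll 1  [load 40/40]
  5 → roll 2  [load 38/40]
  5 → roll 3 (new)  [load 5/40]
  11 → roll 3  [load 16/40]
  15 → roll 3  [load 31/40]
3 paper rolls opened.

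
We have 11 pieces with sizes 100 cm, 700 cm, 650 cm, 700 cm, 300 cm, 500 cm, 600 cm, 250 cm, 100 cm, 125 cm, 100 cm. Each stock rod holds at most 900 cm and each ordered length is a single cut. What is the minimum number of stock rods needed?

5

Total = 700 + 700 + 650 + 600 + 500 + 300 + 250 + 125 + 100 + 100 + 100 = 4125 cm.
Lower bound: ⌈4125/900⌉ = 5 stock rods.
A packing using 5 stock rods:
  stock rod 1: 700 + 125 = 825
  stock rod 2: 700 + 100 + 100 = 900
  stock rod 3: 650 + 250 = 900
  stock rod 4: 600 + 300 = 900
  stock rod 5: 500 + 100 = 600
This matches the lower bound, so 5 is optimal.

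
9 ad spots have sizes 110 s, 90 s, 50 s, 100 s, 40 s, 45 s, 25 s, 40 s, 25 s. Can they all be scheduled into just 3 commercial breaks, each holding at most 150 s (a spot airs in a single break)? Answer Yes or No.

Total = 525 s; ⌈525/150⌉ = 4.
At least 4 commercial breaks are required, but only 3 are allowed.

No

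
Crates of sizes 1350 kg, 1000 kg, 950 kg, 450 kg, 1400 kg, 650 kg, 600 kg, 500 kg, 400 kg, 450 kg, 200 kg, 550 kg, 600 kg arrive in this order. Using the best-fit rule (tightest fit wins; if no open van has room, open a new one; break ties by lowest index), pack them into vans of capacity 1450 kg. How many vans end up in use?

7

  1350 → van 1 (new)  [load 1350/1450]
  1000 → van 2 (new)  [load 1000/1450]
  950 → van 3 (new)  [load 950/1450]
  450 → van 2  [load 1450/1450]
  1400 → van 4 (new)  [load 1400/1450]
  650 → van 5 (new)  [load 650/1450]
  600 → van 5  [load 1250/1450]
  500 → van 3  [load 1450/1450]
  400 → van 6 (new)  [load 400/1450]
  450 → van 6  [load 850/1450]
  200 → van 5  [load 1450/1450]
  550 → van 6  [load 1400/1450]
  600 → van 7 (new)  [load 600/1450]
7 vans opened.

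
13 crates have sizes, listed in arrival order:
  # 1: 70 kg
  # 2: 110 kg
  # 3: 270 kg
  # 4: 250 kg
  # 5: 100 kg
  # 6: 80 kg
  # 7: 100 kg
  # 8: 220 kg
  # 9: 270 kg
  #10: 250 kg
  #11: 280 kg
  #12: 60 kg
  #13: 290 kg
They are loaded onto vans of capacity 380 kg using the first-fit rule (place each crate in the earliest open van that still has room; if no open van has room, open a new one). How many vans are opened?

  70 → van 1 (new)  [load 70/380]
  110 → van 1  [load 180/380]
  270 → van 2 (new)  [load 270/380]
  250 → van 3 (new)  [load 250/380]
  100 → van 1  [load 280/380]
  80 → van 1  [load 360/380]
  100 → van 2  [load 370/380]
  220 → van 4 (new)  [load 220/380]
  270 → van 5 (new)  [load 270/380]
  250 → van 6 (new)  [load 250/380]
  280 → van 7 (new)  [load 280/380]
  60 → van 3  [load 310/380]
  290 → van 8 (new)  [load 290/380]
8 vans opened.

8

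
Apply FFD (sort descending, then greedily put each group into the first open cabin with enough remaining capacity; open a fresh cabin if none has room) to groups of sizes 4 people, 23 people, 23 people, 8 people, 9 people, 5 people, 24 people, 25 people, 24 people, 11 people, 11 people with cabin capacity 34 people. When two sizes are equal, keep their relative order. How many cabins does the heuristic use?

Sorted descending: 25, 24, 24, 23, 23, 11, 11, 9, 8, 5, 4.
  25 → cabin 1 (new)  [load 25/34]
  24 → cabin 2 (new)  [load 24/34]
  24 → cabin 3 (new)  [load 24/34]
  23 → cabin 4 (new)  [load 23/34]
  23 → cabin 5 (new)  [load 23/34]
  11 → cabin 4  [load 34/34]
  11 → cabin 5  [load 34/34]
  9 → cabin 1  [load 34/34]
  8 → cabin 2  [load 32/34]
  5 → cabin 3  [load 29/34]
  4 → cabin 3  [load 33/34]
5 cabins opened.

5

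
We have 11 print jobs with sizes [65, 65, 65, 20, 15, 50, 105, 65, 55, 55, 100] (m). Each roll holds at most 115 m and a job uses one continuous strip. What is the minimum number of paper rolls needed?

7

Total = 105 + 100 + 65 + 65 + 65 + 65 + 55 + 55 + 50 + 20 + 15 = 660 m.
Lower bound: ⌈660/115⌉ = 6 paper rolls.
A packing using 7 paper rolls:
  roll 1: 105 = 105
  roll 2: 100 + 15 = 115
  roll 3: 65 + 50 = 115
  roll 4: 65 + 20 = 85
  roll 5: 65 = 65
  roll 6: 65 = 65
  roll 7: 55 + 55 = 110
No arrangement into 6 paper rolls stays within capacity, so 7 is optimal.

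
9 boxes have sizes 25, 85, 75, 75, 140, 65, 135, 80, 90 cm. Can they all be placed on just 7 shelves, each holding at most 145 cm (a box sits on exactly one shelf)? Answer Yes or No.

A valid assignment using 7 shelves:
  shelf 1: 140 = 140
  shelf 2: 135 = 135
  shelf 3: 90 + 25 = 115
  shelf 4: 85 = 85
  shelf 5: 80 + 65 = 145
  shelf 6: 75 = 75
  shelf 7: 75 = 75
Every load is within 145 cm, so 7 shelves suffice.

Yes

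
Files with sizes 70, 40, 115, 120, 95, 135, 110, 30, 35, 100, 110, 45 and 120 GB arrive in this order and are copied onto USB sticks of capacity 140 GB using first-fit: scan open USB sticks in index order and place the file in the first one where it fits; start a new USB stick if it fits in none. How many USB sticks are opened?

  70 → USB stick 1 (new)  [load 70/140]
  40 → USB stick 1  [load 110/140]
  115 → USB stick 2 (new)  [load 115/140]
  120 → USB stick 3 (new)  [load 120/140]
  95 → USB stick 4 (new)  [load 95/140]
  135 → USB stick 5 (new)  [load 135/140]
  110 → USB stick 6 (new)  [load 110/140]
  30 → USB stick 1  [load 140/140]
  35 → USB stick 4  [load 130/140]
  100 → USB stick 7 (new)  [load 100/140]
  110 → USB stick 8 (new)  [load 110/140]
  45 → USB stick 9 (new)  [load 45/140]
  120 → USB stick 10 (new)  [load 120/140]
10 USB sticks opened.

10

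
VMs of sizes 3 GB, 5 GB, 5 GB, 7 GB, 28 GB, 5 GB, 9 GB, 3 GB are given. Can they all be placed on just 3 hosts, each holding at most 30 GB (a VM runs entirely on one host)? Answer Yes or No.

Yes

A valid assignment using 3 hosts:
  host 1: 28 = 28
  host 2: 9 + 7 + 5 + 5 + 3 = 29
  host 3: 5 + 3 = 8
Every load is within 30 GB, so 3 hosts suffice.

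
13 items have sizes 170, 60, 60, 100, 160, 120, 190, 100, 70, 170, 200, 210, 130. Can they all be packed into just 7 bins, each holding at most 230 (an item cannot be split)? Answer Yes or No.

Total = 1740; ⌈1740/230⌉ = 8.
At least 8 bins are required, but only 7 are allowed.

No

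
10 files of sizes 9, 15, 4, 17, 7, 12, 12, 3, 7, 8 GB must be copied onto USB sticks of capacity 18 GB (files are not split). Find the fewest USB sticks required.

6

Total = 17 + 15 + 12 + 12 + 9 + 8 + 7 + 7 + 4 + 3 = 94 GB.
Lower bound: ⌈94/18⌉ = 6 USB sticks.
A packing using 6 USB sticks:
  USB stick 1: 17 = 17
  USB stick 2: 15 + 3 = 18
  USB stick 3: 12 + 4 = 16
  USB stick 4: 12 = 12
  USB stick 5: 9 + 8 = 17
  USB stick 6: 7 + 7 = 14
This matches the lower bound, so 6 is optimal.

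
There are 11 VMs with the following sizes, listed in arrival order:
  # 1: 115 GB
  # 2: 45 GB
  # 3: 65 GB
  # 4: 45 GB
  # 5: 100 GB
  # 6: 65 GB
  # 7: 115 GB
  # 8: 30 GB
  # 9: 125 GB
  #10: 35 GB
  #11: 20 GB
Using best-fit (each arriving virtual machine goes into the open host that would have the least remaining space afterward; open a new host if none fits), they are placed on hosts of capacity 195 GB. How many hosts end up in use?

5

  115 → host 1 (new)  [load 115/195]
  45 → host 1  [load 160/195]
  65 → host 2 (new)  [load 65/195]
  45 → host 2  [load 110/195]
  100 → host 3 (new)  [load 100/195]
  65 → host 2  [load 175/195]
  115 → host 4 (new)  [load 115/195]
  30 → host 1  [load 190/195]
  125 → host 5 (new)  [load 125/195]
  35 → host 5  [load 160/195]
  20 → host 2  [load 195/195]
5 hosts opened.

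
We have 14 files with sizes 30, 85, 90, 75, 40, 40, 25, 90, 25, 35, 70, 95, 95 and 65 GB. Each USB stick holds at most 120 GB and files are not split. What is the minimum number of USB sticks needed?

Total = 95 + 95 + 90 + 90 + 85 + 75 + 70 + 65 + 40 + 40 + 35 + 30 + 25 + 25 = 860 GB.
Lower bound: ⌈860/120⌉ = 8 USB sticks.
A packing using 8 USB sticks:
  USB stick 1: 95 + 25 = 120
  USB stick 2: 95 + 25 = 120
  USB stick 3: 90 + 30 = 120
  USB stick 4: 90 = 90
  USB stick 5: 85 + 35 = 120
  USB stick 6: 75 + 40 = 115
  USB stick 7: 70 + 40 = 110
  USB stick 8: 65 = 65
This matches the lower bound, so 8 is optimal.

8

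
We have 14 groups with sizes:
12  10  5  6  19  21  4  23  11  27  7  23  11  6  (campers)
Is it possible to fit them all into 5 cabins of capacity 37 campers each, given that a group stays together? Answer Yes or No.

Total = 185 campers; ⌈185/37⌉ = 5.
The bound of 5 does not rule out 5, but exhaustive search shows no assignment into 5 cabins of capacity 37 campers exists — the minimum is 6.

No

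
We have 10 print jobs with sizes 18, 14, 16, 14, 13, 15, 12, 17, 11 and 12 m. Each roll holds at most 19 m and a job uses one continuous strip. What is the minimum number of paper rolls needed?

Total = 18 + 17 + 16 + 15 + 14 + 14 + 13 + 12 + 12 + 11 = 142 m.
Lower bound: ⌈142/19⌉ = 8 paper rolls.
Also, 10 print jobs each exceed 19/2 m, and no two of those can share a roll, so at least 10 paper rolls are needed.
A packing using 10 paper rolls:
  roll 1: 18 = 18
  roll 2: 17 = 17
  roll 3: 16 = 16
  roll 4: 15 = 15
  roll 5: 14 = 14
  roll 6: 14 = 14
  roll 7: 13 = 13
  roll 8: 12 = 12
  roll 9: 12 = 12
  roll 10: 11 = 11
This matches the lower bound, so 10 is optimal.

10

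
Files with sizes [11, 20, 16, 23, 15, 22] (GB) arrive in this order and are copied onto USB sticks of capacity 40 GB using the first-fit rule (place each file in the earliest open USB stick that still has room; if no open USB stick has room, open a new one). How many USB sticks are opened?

3

  11 → USB stick 1 (new)  [load 11/40]
  20 → USB stick 1  [load 31/40]
  16 → USB stick 2 (new)  [load 16/40]
  23 → USB stick 2  [load 39/40]
  15 → USB stick 3 (new)  [load 15/40]
  22 → USB stick 3  [load 37/40]
3 USB sticks opened.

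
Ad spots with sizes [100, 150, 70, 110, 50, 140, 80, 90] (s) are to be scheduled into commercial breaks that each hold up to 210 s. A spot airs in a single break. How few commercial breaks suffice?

Total = 150 + 140 + 110 + 100 + 90 + 80 + 70 + 50 = 790 s.
Lower bound: ⌈790/210⌉ = 4 commercial breaks.
A packing using 4 commercial breaks:
  break 1: 150 + 50 = 200
  break 2: 140 + 70 = 210
  break 3: 110 + 100 = 210
  break 4: 90 + 80 = 170
This matches the lower bound, so 4 is optimal.

4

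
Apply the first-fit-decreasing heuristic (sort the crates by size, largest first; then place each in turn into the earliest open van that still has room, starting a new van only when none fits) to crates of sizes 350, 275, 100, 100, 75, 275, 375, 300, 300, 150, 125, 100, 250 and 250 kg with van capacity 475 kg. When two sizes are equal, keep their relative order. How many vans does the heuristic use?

8

Sorted descending: 375, 350, 300, 300, 275, 275, 250, 250, 150, 125, 100, 100, 100, 75.
  375 → van 1 (new)  [load 375/475]
  350 → van 2 (new)  [load 350/475]
  300 → van 3 (new)  [load 300/475]
  300 → van 4 (new)  [load 300/475]
  275 → van 5 (new)  [load 275/475]
  275 → van 6 (new)  [load 275/475]
  250 → van 7 (new)  [load 250/475]
  250 → van 8 (new)  [load 250/475]
  150 → van 3  [load 450/475]
  125 → van 2  [load 475/475]
  100 → van 1  [load 475/475]
  100 → van 4  [load 400/475]
  100 → van 5  [load 375/475]
  75 → van 4  [load 475/475]
8 vans opened.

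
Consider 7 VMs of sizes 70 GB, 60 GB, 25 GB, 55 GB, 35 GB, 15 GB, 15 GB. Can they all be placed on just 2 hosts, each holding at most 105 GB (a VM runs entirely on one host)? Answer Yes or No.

No

Total = 275 GB; ⌈275/105⌉ = 3.
At least 3 hosts are required, but only 2 are allowed.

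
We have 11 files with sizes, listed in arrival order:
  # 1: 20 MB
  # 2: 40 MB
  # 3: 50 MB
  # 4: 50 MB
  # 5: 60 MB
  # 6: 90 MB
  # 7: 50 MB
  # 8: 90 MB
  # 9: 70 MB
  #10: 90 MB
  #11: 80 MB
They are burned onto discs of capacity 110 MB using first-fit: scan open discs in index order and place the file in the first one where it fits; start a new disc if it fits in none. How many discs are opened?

  20 → disc 1 (new)  [load 20/110]
  40 → disc 1  [load 60/110]
  50 → disc 1  [load 110/110]
  50 → disc 2 (new)  [load 50/110]
  60 → disc 2  [load 110/110]
  90 → disc 3 (new)  [load 90/110]
  50 → disc 4 (new)  [load 50/110]
  90 → disc 5 (new)  [load 90/110]
  70 → disc 6 (new)  [load 70/110]
  90 → disc 7 (new)  [load 90/110]
  80 → disc 8 (new)  [load 80/110]
8 discs opened.

8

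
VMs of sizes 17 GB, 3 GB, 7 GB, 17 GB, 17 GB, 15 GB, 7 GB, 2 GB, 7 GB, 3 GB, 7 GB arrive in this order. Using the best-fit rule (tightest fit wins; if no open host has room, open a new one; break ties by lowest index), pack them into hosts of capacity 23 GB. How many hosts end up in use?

  17 → host 1 (new)  [load 17/23]
  3 → host 1  [load 20/23]
  7 → host 2 (new)  [load 7/23]
  17 → host 3 (new)  [load 17/23]
  17 → host 4 (new)  [load 17/23]
  15 → host 2  [load 22/23]
  7 → host 5 (new)  [load 7/23]
  2 → host 1  [load 22/23]
  7 → host 5  [load 14/23]
  3 → host 3  [load 20/23]
  7 → host 5  [load 21/23]
5 hosts opened.

5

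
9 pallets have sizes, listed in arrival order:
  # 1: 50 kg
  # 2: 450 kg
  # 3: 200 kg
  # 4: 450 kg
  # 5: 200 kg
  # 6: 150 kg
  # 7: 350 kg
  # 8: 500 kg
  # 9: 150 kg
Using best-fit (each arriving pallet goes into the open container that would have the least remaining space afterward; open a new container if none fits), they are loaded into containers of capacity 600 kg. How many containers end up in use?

  50 → container 1 (new)  [load 50/600]
  450 → container 1  [load 500/600]
  200 → container 2 (new)  [load 200/600]
  450 → container 3 (new)  [load 450/600]
  200 → container 2  [load 400/600]
  150 → container 3  [load 600/600]
  350 → container 4 (new)  [load 350/600]
  500 → container 5 (new)  [load 500/600]
  150 → container 2  [load 550/600]
5 containers opened.

5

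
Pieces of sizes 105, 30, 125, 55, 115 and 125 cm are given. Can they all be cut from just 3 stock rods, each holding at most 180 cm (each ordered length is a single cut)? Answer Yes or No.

No

Total = 555 cm; ⌈555/180⌉ = 4.
At least 4 stock rods are required, but only 3 are allowed.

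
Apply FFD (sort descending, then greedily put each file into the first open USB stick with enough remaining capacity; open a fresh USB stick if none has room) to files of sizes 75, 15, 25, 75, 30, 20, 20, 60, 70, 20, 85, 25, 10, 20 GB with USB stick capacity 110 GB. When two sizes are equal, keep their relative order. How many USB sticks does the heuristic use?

Sorted descending: 85, 75, 75, 70, 60, 30, 25, 25, 20, 20, 20, 20, 15, 10.
  85 → USB stick 1 (new)  [load 85/110]
  75 → USB stick 2 (new)  [load 75/110]
  75 → USB stick 3 (new)  [load 75/110]
  70 → USB stick 4 (new)  [load 70/110]
  60 → USB stick 5 (new)  [load 60/110]
  30 → USB stick 2  [load 105/110]
  25 → USB stick 1  [load 110/110]
  25 → USB stick 3  [load 100/110]
  20 → USB stick 4  [load 90/110]
  20 → USB stick 4  [load 110/110]
  20 → USB stick 5  [load 80/110]
  20 → USB stick 5  [load 100/110]
  15 → USB stick 6 (new)  [load 15/110]
  10 → USB stick 3  [load 110/110]
6 USB sticks opened.

6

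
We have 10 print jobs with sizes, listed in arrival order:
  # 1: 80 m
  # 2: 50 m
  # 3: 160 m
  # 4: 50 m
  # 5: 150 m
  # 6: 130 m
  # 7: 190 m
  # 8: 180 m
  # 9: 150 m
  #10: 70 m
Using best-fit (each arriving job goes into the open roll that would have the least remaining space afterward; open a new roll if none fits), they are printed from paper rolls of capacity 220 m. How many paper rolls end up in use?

  80 → roll 1 (new)  [load 80/220]
  50 → roll 1  [load 130/220]
  160 → roll 2 (new)  [load 160/220]
  50 → roll 2  [load 210/220]
  150 → roll 3 (new)  [load 150/220]
  130 → roll 4 (new)  [load 130/220]
  190 → roll 5 (new)  [load 190/220]
  180 → roll 6 (new)  [load 180/220]
  150 → roll 7 (new)  [load 150/220]
  70 → roll 3  [load 220/220]
7 paper rolls opened.

7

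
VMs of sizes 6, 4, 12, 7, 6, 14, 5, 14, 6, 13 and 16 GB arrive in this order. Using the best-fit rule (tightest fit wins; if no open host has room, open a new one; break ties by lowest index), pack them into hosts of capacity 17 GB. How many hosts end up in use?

7

  6 → host 1 (new)  [load 6/17]
  4 → host 1  [load 10/17]
  12 → host 2 (new)  [load 12/17]
  7 → host 1  [load 17/17]
  6 → host 3 (new)  [load 6/17]
  14 → host 4 (new)  [load 14/17]
  5 → host 2  [load 17/17]
  14 → host 5 (new)  [load 14/17]
  6 → host 3  [load 12/17]
  13 → host 6 (new)  [load 13/17]
  16 → host 7 (new)  [load 16/17]
7 hosts opened.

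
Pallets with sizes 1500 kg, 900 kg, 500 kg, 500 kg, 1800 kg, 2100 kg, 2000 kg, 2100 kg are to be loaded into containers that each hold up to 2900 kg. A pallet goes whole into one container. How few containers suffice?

Total = 2100 + 2100 + 2000 + 1800 + 1500 + 900 + 500 + 500 = 11400 kg.
Lower bound: ⌈11400/2900⌉ = 4 containers.
Also, 5 pallets each exceed 1450 kg, and no two of those can share a container, so at least 5 containers are needed.
A packing using 5 containers:
  container 1: 2100 + 500 = 2600
  container 2: 2100 + 500 = 2600
  container 3: 2000 + 900 = 2900
  container 4: 1800 = 1800
  container 5: 1500 = 1500
This matches the lower bound, so 5 is optimal.

5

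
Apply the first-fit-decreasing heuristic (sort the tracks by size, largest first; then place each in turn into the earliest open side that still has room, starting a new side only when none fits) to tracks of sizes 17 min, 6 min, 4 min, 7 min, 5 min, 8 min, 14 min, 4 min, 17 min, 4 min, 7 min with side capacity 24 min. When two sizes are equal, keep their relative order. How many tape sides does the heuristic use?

Sorted descending: 17, 17, 14, 8, 7, 7, 6, 5, 4, 4, 4.
  17 → side 1 (new)  [load 17/24]
  17 → side 2 (new)  [load 17/24]
  14 → side 3 (new)  [load 14/24]
  8 → side 3  [load 22/24]
  7 → side 1  [load 24/24]
  7 → side 2  [load 24/24]
  6 → side 4 (new)  [load 6/24]
  5 → side 4  [load 11/24]
  4 → side 4  [load 15/24]
  4 → side 4  [load 19/24]
  4 → side 4  [load 23/24]
4 tape sides opened.

4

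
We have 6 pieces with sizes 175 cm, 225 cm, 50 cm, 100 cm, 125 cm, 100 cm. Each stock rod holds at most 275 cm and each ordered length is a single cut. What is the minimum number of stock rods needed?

3

Total = 225 + 175 + 125 + 100 + 100 + 50 = 775 cm.
Lower bound: ⌈775/275⌉ = 3 stock rods.
A packing using 3 stock rods:
  stock rod 1: 225 + 50 = 275
  stock rod 2: 175 + 100 = 275
  stock rod 3: 125 + 100 = 225
This matches the lower bound, so 3 is optimal.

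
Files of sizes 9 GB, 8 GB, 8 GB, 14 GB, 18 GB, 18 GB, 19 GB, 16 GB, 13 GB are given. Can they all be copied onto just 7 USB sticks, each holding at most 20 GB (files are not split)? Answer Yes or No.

No

Total = 123 GB; ⌈123/20⌉ = 7.
The bound of 7 does not rule out 7, but exhaustive search shows no assignment into 7 USB sticks of capacity 20 GB exists — the minimum is 8.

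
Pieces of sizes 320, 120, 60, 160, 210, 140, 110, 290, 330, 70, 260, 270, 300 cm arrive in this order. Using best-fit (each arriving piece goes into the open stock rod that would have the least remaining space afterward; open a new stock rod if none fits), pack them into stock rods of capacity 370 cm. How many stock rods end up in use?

8

  320 → stock rod 1 (new)  [load 320/370]
  120 → stock rod 2 (new)  [load 120/370]
  60 → stock rod 2  [load 180/370]
  160 → stock rod 2  [load 340/370]
  210 → stock rod 3 (new)  [load 210/370]
  140 → stock rod 3  [load 350/370]
  110 → stock rod 4 (new)  [load 110/370]
  290 → stock rod 5 (new)  [load 290/370]
  330 → stock rod 6 (new)  [load 330/370]
  70 → stock rod 5  [load 360/370]
  260 → stock rod 4  [load 370/370]
  270 → stock rod 7 (new)  [load 270/370]
  300 → stock rod 8 (new)  [load 300/370]
8 stock rods opened.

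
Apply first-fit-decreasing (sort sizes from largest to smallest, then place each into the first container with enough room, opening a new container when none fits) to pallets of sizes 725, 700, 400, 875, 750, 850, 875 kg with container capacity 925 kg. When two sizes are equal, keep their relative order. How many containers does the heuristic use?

7

Sorted descending: 875, 875, 850, 750, 725, 700, 400.
  875 → container 1 (new)  [load 875/925]
  875 → container 2 (new)  [load 875/925]
  850 → container 3 (new)  [load 850/925]
  750 → container 4 (new)  [load 750/925]
  725 → container 5 (new)  [load 725/925]
  700 → container 6 (new)  [load 700/925]
  400 → container 7 (new)  [load 400/925]
7 containers opened.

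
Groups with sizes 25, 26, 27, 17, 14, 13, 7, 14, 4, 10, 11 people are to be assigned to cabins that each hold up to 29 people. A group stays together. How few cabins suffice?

7

Total = 27 + 26 + 25 + 17 + 14 + 14 + 13 + 11 + 10 + 7 + 4 = 168 people.
Lower bound: ⌈168/29⌉ = 6 cabins.
A packing using 7 cabins:
  cabin 1: 27 = 27
  cabin 2: 26 = 26
  cabin 3: 25 + 4 = 29
  cabin 4: 17 + 11 = 28
  cabin 5: 14 + 14 = 28
  cabin 6: 13 + 10 = 23
  cabin 7: 7 = 7
No arrangement into 6 cabins stays within capacity, so 7 is optimal.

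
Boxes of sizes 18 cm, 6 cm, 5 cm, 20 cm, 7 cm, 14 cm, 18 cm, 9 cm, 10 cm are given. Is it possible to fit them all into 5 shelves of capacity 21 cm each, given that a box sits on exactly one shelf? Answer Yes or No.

Total = 107 cm; ⌈107/21⌉ = 6.
At least 6 shelves are required, but only 5 are allowed.

No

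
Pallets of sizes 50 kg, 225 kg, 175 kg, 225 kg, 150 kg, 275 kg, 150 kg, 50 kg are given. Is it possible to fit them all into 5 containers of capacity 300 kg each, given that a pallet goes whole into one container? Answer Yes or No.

A valid assignment using 5 containers:
  container 1: 275 = 275
  container 2: 225 + 50 = 275
  container 3: 225 + 50 = 275
  container 4: 175 = 175
  container 5: 150 + 150 = 300
Every load is within 300 kg, so 5 containers suffice.

Yes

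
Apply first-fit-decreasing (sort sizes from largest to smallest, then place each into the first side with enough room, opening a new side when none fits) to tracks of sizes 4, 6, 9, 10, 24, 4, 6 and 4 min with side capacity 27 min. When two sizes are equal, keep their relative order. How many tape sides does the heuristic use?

3

Sorted descending: 24, 10, 9, 6, 6, 4, 4, 4.
  24 → side 1 (new)  [load 24/27]
  10 → side 2 (new)  [load 10/27]
  9 → side 2  [load 19/27]
  6 → side 2  [load 25/27]
  6 → side 3 (new)  [load 6/27]
  4 → side 3  [load 10/27]
  4 → side 3  [load 14/27]
  4 → side 3  [load 18/27]
3 tape sides opened.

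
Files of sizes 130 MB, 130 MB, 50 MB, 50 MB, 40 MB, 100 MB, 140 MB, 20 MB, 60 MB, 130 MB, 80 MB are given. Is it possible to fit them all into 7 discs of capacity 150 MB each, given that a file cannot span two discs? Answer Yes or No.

A valid assignment using 7 discs:
  disc 1: 140 = 140
  disc 2: 130 + 20 = 150
  disc 3: 130 = 130
  disc 4: 130 = 130
  disc 5: 100 + 50 = 150
  disc 6: 80 + 60 = 140
  disc 7: 50 + 40 = 90
Every load is within 150 MB, so 7 discs suffice.

Yes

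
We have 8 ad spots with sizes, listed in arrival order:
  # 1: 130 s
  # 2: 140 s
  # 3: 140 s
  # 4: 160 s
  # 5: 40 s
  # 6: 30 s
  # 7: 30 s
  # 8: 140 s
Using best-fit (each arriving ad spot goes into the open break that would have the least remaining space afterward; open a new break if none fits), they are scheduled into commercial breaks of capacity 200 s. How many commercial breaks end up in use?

  130 → break 1 (new)  [load 130/200]
  140 → break 2 (new)  [load 140/200]
  140 → break 3 (new)  [load 140/200]
  160 → break 4 (new)  [load 160/200]
  40 → break 4  [load 200/200]
  30 → break 2  [load 170/200]
  30 → break 2  [load 200/200]
  140 → break 5 (new)  [load 140/200]
5 commercial breaks opened.

5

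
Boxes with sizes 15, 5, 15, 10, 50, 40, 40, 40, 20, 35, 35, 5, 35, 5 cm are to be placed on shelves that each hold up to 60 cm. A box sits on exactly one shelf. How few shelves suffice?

Total = 50 + 40 + 40 + 40 + 35 + 35 + 35 + 20 + 15 + 15 + 10 + 5 + 5 + 5 = 350 cm.
Lower bound: ⌈350/60⌉ = 6 shelves.
Also, 7 boxes each exceed 30 cm, and no two of those can share a shelf, so at least 7 shelves are needed.
A packing using 7 shelves:
  shelf 1: 50 + 10 = 60
  shelf 2: 40 + 20 = 60
  shelf 3: 40 + 15 + 5 = 60
  shelf 4: 40 + 15 + 5 = 60
  shelf 5: 35 + 5 = 40
  shelf 6: 35 = 35
  shelf 7: 35 = 35
This matches the lower bound, so 7 is optimal.

7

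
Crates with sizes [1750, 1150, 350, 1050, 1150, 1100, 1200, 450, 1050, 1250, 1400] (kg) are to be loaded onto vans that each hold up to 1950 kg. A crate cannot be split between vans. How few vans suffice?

9

Total = 1750 + 1400 + 1250 + 1200 + 1150 + 1150 + 1100 + 1050 + 1050 + 450 + 350 = 11900 kg.
Lower bound: ⌈11900/1950⌉ = 7 vans.
Also, 9 crates each exceed 975 kg, and no two of those can share a van, so at least 9 vans are needed.
A packing using 9 vans:
  van 1: 1750 = 1750
  van 2: 1400 + 450 = 1850
  van 3: 1250 + 350 = 1600
  van 4: 1200 = 1200
  van 5: 1150 = 1150
  van 6: 1150 = 1150
  van 7: 1100 = 1100
  van 8: 1050 = 1050
  van 9: 1050 = 1050
This matches the lower bound, so 9 is optimal.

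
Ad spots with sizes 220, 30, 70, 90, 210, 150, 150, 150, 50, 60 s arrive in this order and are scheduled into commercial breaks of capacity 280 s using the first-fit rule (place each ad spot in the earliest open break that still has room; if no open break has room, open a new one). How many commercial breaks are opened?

  220 → break 1 (new)  [load 220/280]
  30 → break 1  [load 250/280]
  70 → break 2 (new)  [load 70/280]
  90 → break 2  [load 160/280]
  210 → break 3 (new)  [load 210/280]
  150 → break 4 (new)  [load 150/280]
  150 → break 5 (new)  [load 150/280]
  150 → break 6 (new)  [load 150/280]
  50 → break 2  [load 210/280]
  60 → break 2  [load 270/280]
6 commercial breaks opened.

6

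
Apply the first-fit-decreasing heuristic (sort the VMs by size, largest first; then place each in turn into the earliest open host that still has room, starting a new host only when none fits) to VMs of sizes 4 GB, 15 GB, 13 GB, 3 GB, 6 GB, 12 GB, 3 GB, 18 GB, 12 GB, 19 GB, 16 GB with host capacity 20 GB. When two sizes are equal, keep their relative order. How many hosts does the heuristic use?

7

Sorted descending: 19, 18, 16, 15, 13, 12, 12, 6, 4, 3, 3.
  19 → host 1 (new)  [load 19/20]
  18 → host 2 (new)  [load 18/20]
  16 → host 3 (new)  [load 16/20]
  15 → host 4 (new)  [load 15/20]
  13 → host 5 (new)  [load 13/20]
  12 → host 6 (new)  [load 12/20]
  12 → host 7 (new)  [load 12/20]
  6 → host 5  [load 19/20]
  4 → host 3  [load 20/20]
  3 → host 4  [load 18/20]
  3 → host 6  [load 15/20]
7 hosts opened.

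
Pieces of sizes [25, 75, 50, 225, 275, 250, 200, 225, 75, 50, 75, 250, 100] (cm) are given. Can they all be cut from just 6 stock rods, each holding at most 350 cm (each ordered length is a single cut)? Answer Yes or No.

A valid assignment using 6 stock rods:
  stock rod 1: 275 + 75 = 350
  stock rod 2: 250 + 100 = 350
  stock rod 3: 250 + 75 + 25 = 350
  stock rod 4: 225 + 75 + 50 = 350
  stock rod 5: 225 + 50 = 275
  stock rod 6: 200 = 200
Every load is within 350 cm, so 6 stock rods suffice.

Yes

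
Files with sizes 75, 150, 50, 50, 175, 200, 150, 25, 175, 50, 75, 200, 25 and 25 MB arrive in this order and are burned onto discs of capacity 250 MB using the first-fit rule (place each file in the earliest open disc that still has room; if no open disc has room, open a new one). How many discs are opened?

6

  75 → disc 1 (new)  [load 75/250]
  150 → disc 1  [load 225/250]
  50 → disc 2 (new)  [load 50/250]
  50 → disc 2  [load 100/250]
  175 → disc 3 (new)  [load 175/250]
  200 → disc 4 (new)  [load 200/250]
  150 → disc 2  [load 250/250]
  25 → disc 1  [load 250/250]
  175 → disc 5 (new)  [load 175/250]
  50 → disc 3  [load 225/250]
  75 → disc 5  [load 250/250]
  200 → disc 6 (new)  [load 200/250]
  25 → disc 3  [load 250/250]
  25 → disc 4  [load 225/250]
6 discs opened.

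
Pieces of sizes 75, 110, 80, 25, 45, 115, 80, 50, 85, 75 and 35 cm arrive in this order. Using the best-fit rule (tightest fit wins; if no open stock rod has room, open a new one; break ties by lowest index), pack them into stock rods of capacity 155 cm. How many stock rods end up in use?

6

  75 → stock rod 1 (new)  [load 75/155]
  110 → stock rod 2 (new)  [load 110/155]
  80 → stock rod 1  [load 155/155]
  25 → stock rod 2  [load 135/155]
  45 → stock rod 3 (new)  [load 45/155]
  115 → stock rod 4 (new)  [load 115/155]
  80 → stock rod 3  [load 125/155]
  50 → stock rod 5 (new)  [load 50/155]
  85 → stock rod 5  [load 135/155]
  75 → stock rod 6 (new)  [load 75/155]
  35 → stock rod 4  [load 150/155]
6 stock rods opened.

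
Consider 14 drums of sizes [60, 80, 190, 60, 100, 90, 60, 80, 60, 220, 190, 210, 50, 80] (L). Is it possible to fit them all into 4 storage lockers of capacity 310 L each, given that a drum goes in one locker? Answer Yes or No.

Total = 1530 L; ⌈1530/310⌉ = 5.
At least 5 storage lockers are required, but only 4 are allowed.

No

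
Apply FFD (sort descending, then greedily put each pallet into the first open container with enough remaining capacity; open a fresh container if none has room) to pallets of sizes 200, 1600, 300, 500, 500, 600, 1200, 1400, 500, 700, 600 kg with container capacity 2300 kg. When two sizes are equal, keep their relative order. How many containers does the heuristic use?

4

Sorted descending: 1600, 1400, 1200, 700, 600, 600, 500, 500, 500, 300, 200.
  1600 → container 1 (new)  [load 1600/2300]
  1400 → container 2 (new)  [load 1400/2300]
  1200 → container 3 (new)  [load 1200/2300]
  700 → container 1  [load 2300/2300]
  600 → container 2  [load 2000/2300]
  600 → container 3  [load 1800/2300]
  500 → container 3  [load 2300/2300]
  500 → container 4 (new)  [load 500/2300]
  500 → container 4  [load 1000/2300]
  300 → container 2  [load 2300/2300]
  200 → container 4  [load 1200/2300]
4 containers opened.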